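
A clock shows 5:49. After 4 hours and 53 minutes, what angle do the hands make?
First find the time 4 hours and 53 minutes after 5:49.
Total minutes: 5 x 60 + 49 + 4 x 60 + 53 = 642.
642 mod 720 = 642 minutes = 10:42.
Now compute the angle at 10:42:
Hour hand: 10 x 30 + 42 x 0.5 = 321 degrees
Minute hand: 42 x 6 = 252 degrees
Difference: |321 - 252| = 69 degrees
The angle is 69 degrees

Final answer: 69 degrees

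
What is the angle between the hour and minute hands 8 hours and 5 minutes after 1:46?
First find the time 8 hours and 5 minutes after 1:46.
Total minutes: 1 x 60 + 46 + 8 x 60 + 5 = 591.
591 mod 720 = 591 minutes = 9:51.
Now compute the angle at 9:51:
Hour hand: 9 x 30 + 51 x 0.5 = 295.5 degrees
Minute hand: 51 x 6 = 306 degrees
Difference: |295.5 - 306| = 10.5 degrees
The angle is 10.5 degrees

Final answer: 10.5 degrees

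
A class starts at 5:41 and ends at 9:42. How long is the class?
From 5:41 to 9:42:
(9 x 60 + 42) - (5 x 60 + 41) = 582 - 341 = 241 minutes
= 4 hours and 1 minute

Final answer: 4 hours and 1 minute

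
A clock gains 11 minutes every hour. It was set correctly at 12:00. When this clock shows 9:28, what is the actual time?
For every 60 true minutes, the faulty clock advances 71 minutes, so 1 faulty-clock minute corresponds to 60/71 true minutes.
From 12:00 to 9:28 on the faulty dial is 568 minutes.
True elapsed: 568 x 60/71 = 480 minutes = 8 hours.
True time: 12:00 + 8 hours = 8:00.

Final answer: 8:00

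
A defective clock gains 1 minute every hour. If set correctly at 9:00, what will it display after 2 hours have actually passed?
For every 60 true minutes, the faulty clock advances 60 + 1 = 61 minutes.
True elapsed: 2 hours = 120 minutes.
Faulty clock advances: 120 x 61/60 = 122 minutes (drift: 2 minutes ahead).
Shown time: 9:00 + 122 minutes = 11:02.

Final answer: 11:02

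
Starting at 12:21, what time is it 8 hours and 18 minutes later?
Starting time: 12:21
Adding 18 minutes to 21 minutes: 21 + 18 = 39 minutes
Adding 8 hours: 12 + 8 = 20 - 12 = 8
Final time: 8:39

Final answer: 8:39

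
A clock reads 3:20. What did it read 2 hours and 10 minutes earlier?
Starting time: 3:20 = 200 total minutes past 12:00
Subtracting: 2 hours and 10 minutes = 130 minutes
200 - 130 = 70 minutes
= 1 hour and 10 minutes past 12:00 = 1:10

Final answer: 1:10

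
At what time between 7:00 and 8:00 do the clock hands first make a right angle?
At t minutes past 7:00, the hour hand is at 30 x 7 + 0.5t degrees and the minute hand is at 6t degrees.
The smaller angle between them is 90 degrees when |30H - 5.5t| = 90 or |30H - 5.5t| = 270.
With H = 7, solve 30 x 7 - 5.5t = +/- target for each target:
  t = (30 x 7 - 90) / 5.5 = 21.82
  t = (30 x 7 + 90) / 5.5 = 54.55
  t = (30 x 7 - 270) / 5.5 = -10.91 (outside (0, 60))
  t = (30 x 7 + 270) / 5.5 = 87.27 (outside (0, 60))
Valid solutions in (0, 60): {21.82, 54.55} minutes.
First occurrence: t = 21.82 minutes.
The hands are at right angles at 21.82 minutes past 7:00.

Final answer: 21.82 minutes past 7:00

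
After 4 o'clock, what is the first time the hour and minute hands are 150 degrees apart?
At t minutes past 4:00, the hour hand is at 30 x 4 + 0.5t degrees and the minute hand is at 6t degrees.
The smaller angle between them is 150 degrees when |30H - 5.5t| = 150 or |30H - 5.5t| = 210.
With H = 4, solve 30 x 4 - 5.5t = +/- target for each target:
  t = (30 x 4 - 150) / 5.5 = -5.45 (outside (0, 60))
  t = (30 x 4 + 150) / 5.5 = 49.09
  t = (30 x 4 - 210) / 5.5 = -16.36 (outside (0, 60))
  t = (30 x 4 + 210) / 5.5 = 60 (outside (0, 60))
Valid solutions in (0, 60): {49.09} minutes.
The first occurrence is t = 49.09 minutes.
The hands form a 150-degree angle at 49.09 minutes past 4:00.

Final answer: 49.09 minutes past 4:00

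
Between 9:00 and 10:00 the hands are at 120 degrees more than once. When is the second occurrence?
At t minutes past 9:00, the hour hand is at 30 x 9 + 0.5t degrees and the minute hand is at 6t degrees.
The smaller angle between them is 120 degrees when |30H - 5.5t| = 120 or |30H - 5.5t| = 240.
With H = 9, solve 30 x 9 - 5.5t = +/- target for each target:
  t = (30 x 9 - 120) / 5.5 = 27.27
  t = (30 x 9 + 120) / 5.5 = 70.91 (outside (0, 60))
  t = (30 x 9 - 240) / 5.5 = 5.45
  t = (30 x 9 + 240) / 5.5 = 92.73 (outside (0, 60))
Valid solutions in (0, 60): {5.45, 27.27} minutes.
The second occurrence is t = 27.27 minutes.
The hands form a 120-degree angle at 27.27 minutes past 9:00.

Final answer: 27.27 minutes past 9:00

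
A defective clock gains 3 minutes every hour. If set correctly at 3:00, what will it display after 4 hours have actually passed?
For every 60 true minutes, the faulty clock advances 60 + 3 = 63 minutes.
True elapsed: 4 hours = 240 minutes.
Faulty clock advances: 240 x 63/60 = 252 minutes (drift: 12 minutes ahead).
Shown time: 3:00 + 252 minutes = 7:12.

Final answer: 7:12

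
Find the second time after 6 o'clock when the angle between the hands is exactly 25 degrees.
At t minutes past 6:00, the hour hand is at 30 x 6 + 0.5t degrees and the minute hand is at 6t degrees.
The smaller angle between them is 25 degrees when |30H - 5.5t| = 25 or |30H - 5.5t| = 335.
With H = 6, solve 30 x 6 - 5.5t = +/- target for each target:
  t = (30 x 6 - 25) / 5.5 = 28.18
  t = (30 x 6 + 25) / 5.5 = 37.27
  t = (30 x 6 - 335) / 5.5 = -28.18 (outside (0, 60))
  t = (30 x 6 + 335) / 5.5 = 93.64 (outside (0, 60))
Valid solutions in (0, 60): {28.18, 37.27} minutes.
The second occurrence is t = 37.27 minutes.
The hands form a 25-degree angle at 37.27 minutes past 6:00.

Final answer: 37.27 minutes past 6:00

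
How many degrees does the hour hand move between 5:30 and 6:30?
The hour hand moves 0.5 degrees per minute.
Time elapsed: 6:30 - 5:30 = 60 minutes
Angular displacement: 60 x 0.5 = 30 degrees

Final answer: 30 degrees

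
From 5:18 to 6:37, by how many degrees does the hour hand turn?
The hour hand moves 0.5 degrees per minute.
Time elapsed: 6:37 - 5:18 = 79 minutes
Angular displacement: 79 x 0.5 = 39.5 degrees

Final answer: 39.5 degrees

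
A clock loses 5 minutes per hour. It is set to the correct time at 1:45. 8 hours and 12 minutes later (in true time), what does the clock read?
For every 60 true minutes, the faulty clock advances 60 - 5 = 55 minutes.
True elapsed: 8 hours and 12 minutes = 492 minutes.
Faulty clock advances: 492 x 55/60 = 451 minutes (drift: 41 minutes behind).
Shown time: 1:45 + 451 minutes = 9:16.

Final answer: 9:16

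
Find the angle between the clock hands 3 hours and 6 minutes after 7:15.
First find the time 3 hours and 6 minutes after 7:15.
Total minutes: 7 x 60 + 15 + 3 x 60 + 6 = 621.
621 mod 720 = 621 minutes = 10:21.
Now compute the angle at 10:21:
Hour hand: 10 x 30 + 21 x 0.5 = 310.5 degrees
Minute hand: 21 x 6 = 126 degrees
Difference: |310.5 - 126| = 184.5 degrees
Smaller angle: 360 - 184.5 = 175.5 degrees

Final answer: 175.5 degrees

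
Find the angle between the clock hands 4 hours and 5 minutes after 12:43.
First find the time 4 hours and 5 minutes after 12:43.
Total minutes: 12 x 60 + 43 + 4 x 60 + 5 = 1008.
1008 mod 720 = 288 minutes = 4:48.
Now compute the angle at 4:48:
Hour hand: 4 x 30 + 48 x 0.5 = 144 degrees
Minute hand: 48 x 6 = 288 degrees
Difference: |144 - 288| = 144 degrees
The angle is 144 degrees

Final answer: 144 degrees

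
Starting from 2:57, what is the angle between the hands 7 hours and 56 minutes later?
First find the time 7 hours and 56 minutes after 2:57.
Total minutes: 2 x 60 + 57 + 7 x 60 + 56 = 653.
653 mod 720 = 653 minutes = 10:53.
Now compute the angle at 10:53:
Hour hand: 10 x 30 + 53 x 0.5 = 326.5 degrees
Minute hand: 53 x 6 = 318 degrees
Difference: |326.5 - 318| = 8.5 degrees
The angle is 8.5 degrees

Final answer: 8.5 degrees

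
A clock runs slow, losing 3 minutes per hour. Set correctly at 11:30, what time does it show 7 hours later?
For every 60 true minutes, the faulty clock advances 60 - 3 = 57 minutes.
True elapsed: 7 hours = 420 minutes.
Faulty clock advances: 420 x 57/60 = 399 minutes (drift: 21 minutes behind).
Shown time: 11:30 + 399 minutes = 6:09.

Final answer: 6:09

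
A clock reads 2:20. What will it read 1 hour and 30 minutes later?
Starting time: 2:20
Adding 30 minutes to 20 minutes: 20 + 30 = 50 minutes
Adding 1 hour: 2 + 1 = 3
Final time: 3:50

Final answer: 3:50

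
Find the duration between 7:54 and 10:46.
From 7:54 to 10:46:
(10 x 60 + 46) - (7 x 60 + 54) = 646 - 474 = 172 minutes
= 2 hours and 52 minutes

Final answer: 2 hours and 52 minutes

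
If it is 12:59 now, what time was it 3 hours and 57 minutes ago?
Starting time: 12:59 = 59 total minutes past 12:00
Subtracting: 3 hours and 57 minutes = 237 minutes
59 - 237 = -178 (negative, add 12 hours = 720) = 542 minutes
= 9 hours and 2 minutes past 12:00 = 9:02

Final answer: 9:02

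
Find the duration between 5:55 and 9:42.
From 5:55 to 9:42:
(9 x 60 + 42) - (5 x 60 + 55) = 582 - 355 = 227 minutes
= 3 hours and 47 minutes

Final answer: 3 hours and 47 minutes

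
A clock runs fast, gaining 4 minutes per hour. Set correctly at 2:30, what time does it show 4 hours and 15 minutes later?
For every 60 true minutes, the faulty clock advances 60 + 4 = 64 minutes.
True elapsed: 4 hours and 15 minutes = 255 minutes.
Faulty clock advances: 255 x 64/60 = 272 minutes (drift: 17 minutes ahead).
Shown time: 2:30 + 272 minutes = 7:02.

Final answer: 7:02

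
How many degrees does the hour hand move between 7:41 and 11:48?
The hour hand moves 0.5 degrees per minute.
Time elapsed: 11:48 - 7:41 = 247 minutes
Angular displacement: 247 x 0.5 = 123.5 degrees

Final answer: 123.5 degrees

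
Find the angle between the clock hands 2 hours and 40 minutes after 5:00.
First find the time 2 hours and 40 minutes after 5:00.
Total minutes: 5 x 60 + 0 + 2 x 60 + 40 = 460.
460 mod 720 = 460 minutes = 7:40.
Now compute the angle at 7:40:
Hour hand: 7 x 30 + 40 x 0.5 = 230 degrees
Minute hand: 40 x 6 = 240 degrees
Difference: |230 - 240| = 10 degrees
The angle is 10 degrees

Final answer: 10 degrees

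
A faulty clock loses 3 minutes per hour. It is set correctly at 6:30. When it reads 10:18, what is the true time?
For every 60 true minutes, the faulty clock advances 57 minutes, so 1 faulty-clock minute corresponds to 60/57 true minutes.
From 6:30 to 10:18 on the faulty dial is 228 minutes.
True elapsed: 228 x 60/57 = 240 minutes = 4 hours.
True time: 6:30 + 4 hours = 10:30.

Final answer: 10:30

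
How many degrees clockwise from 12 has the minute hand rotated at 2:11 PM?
The minute hand moves 6 degrees per minute.
At 2:11: 11 x 6 = 66 degrees

Final answer: 66 degrees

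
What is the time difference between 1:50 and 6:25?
From 1:50 to 6:25:
(6 x 60 + 25) - (1 x 60 + 50) = 385 - 110 = 275 minutes
= 4 hours and 35 minutes

Final answer: 4 hours and 35 minutes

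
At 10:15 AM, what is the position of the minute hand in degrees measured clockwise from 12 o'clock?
The minute hand moves 6 degrees per minute.
At 10:15: 15 x 6 = 90 degrees

Final answer: 90 degrees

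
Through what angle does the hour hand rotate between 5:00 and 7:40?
The hour hand moves 0.5 degrees per minute.
Time elapsed: 7:40 - 5:00 = 160 minutes
Angular displacement: 160 x 0.5 = 80 degrees

Final answer: 80 degrees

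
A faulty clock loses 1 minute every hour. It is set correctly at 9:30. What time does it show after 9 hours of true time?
For every 60 true minutes, the faulty clock advances 60 - 1 = 59 minutes.
True elapsed: 9 hours = 540 minutes.
Faulty clock advances: 540 x 59/60 = 531 minutes (drift: 9 minutes behind).
Shown time: 9:30 + 531 minutes = 6:21.

Final answer: 6:21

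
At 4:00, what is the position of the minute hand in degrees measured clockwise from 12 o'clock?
The minute hand moves 6 degrees per minute.
At 4:00: 0 x 6 = 0 degrees

Final answer: 0 degrees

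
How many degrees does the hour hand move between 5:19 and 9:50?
The hour hand moves 0.5 degrees per minute.
Time elapsed: 9:50 - 5:19 = 271 minutes
Angular displacement: 271 x 0.5 = 135.5 degrees

Final answer: 135.5 degrees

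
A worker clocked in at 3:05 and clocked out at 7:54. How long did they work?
From 3:05 to 7:54:
(7 x 60 + 54) - (3 x 60 + 5) = 474 - 185 = 289 minutes
= 4 hours and 49 minutes

Final answer: 4 hours and 49 minutes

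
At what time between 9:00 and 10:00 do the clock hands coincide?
The minute hand gains 5.5 degrees per minute on the hour hand.
At 9:00, the hour hand is at 270 degrees and the minute hand is at 0 degrees.
The gap is 270 degrees. Time to close: 270/5.5 = 60 x 9/11 = 49.09 minutes.
The hands overlap at 49.09 minutes past 9:00.

Final answer: 49.09 minutes past 9:00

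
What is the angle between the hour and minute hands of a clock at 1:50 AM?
Hour hand position: 1 x 30 + 50 x 0.5 = 55 degrees
Minute hand position: 50 x 6 = 300 degrees
Difference: |55 - 300| = 245 degrees
Since 245 > 180, the smaller angle is 360 - 245 = 115 degrees

Final answer: 115 degrees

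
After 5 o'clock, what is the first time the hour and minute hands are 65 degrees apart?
At t minutes past 5:00, the hour hand is at 30 x 5 + 0.5t degrees and the minute hand is at 6t degrees.
The smaller angle between them is 65 degrees when |30H - 5.5t| = 65 or |30H - 5.5t| = 295.
With H = 5, solve 30 x 5 - 5.5t = +/- target for each target:
  t = (30 x 5 - 65) / 5.5 = 15.45
  t = (30 x 5 + 65) / 5.5 = 39.09
  t = (30 x 5 - 295) / 5.5 = -26.36 (outside (0, 60))
  t = (30 x 5 + 295) / 5.5 = 80.91 (outside (0, 60))
Valid solutions in (0, 60): {15.45, 39.09} minutes.
The first occurrence is t = 15.45 minutes.
The hands form a 65-degree angle at 15.45 minutes past 5:00.

Final answer: 15.45 minutes past 5:00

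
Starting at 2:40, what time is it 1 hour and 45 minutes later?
Starting time: 2:40
Adding 45 minutes to 40 minutes: 40 + 45 = 85 minutes = 1 hour and 25 minutes
Adding 1 hour: 2 + 1 + 1 (carry) = 4
Final time: 4:25

Final answer: 4:25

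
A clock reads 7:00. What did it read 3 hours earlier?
Starting time: 7:00 = 420 total minutes past 12:00
Subtracting: 3 hours = 180 minutes
420 - 180 = 240 minutes
= 4 hours past 12:00 = 4:00

Final answer: 4:00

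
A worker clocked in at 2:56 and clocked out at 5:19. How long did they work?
From 2:56 to 5:19:
(5 x 60 + 19) - (2 x 60 + 56) = 319 - 176 = 143 minutes
= 2 hours and 23 minutes

Final answer: 2 hours and 23 minutes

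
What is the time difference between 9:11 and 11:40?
From 9:11 to 11:40:
(11 x 60 + 40) - (9 x 60 + 11) = 700 - 551 = 149 minutes
= 2 hours and 29 minutes

Final answer: 2 hours and 29 minutes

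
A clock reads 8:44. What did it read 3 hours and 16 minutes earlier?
Starting time: 8:44 = 524 total minutes past 12:00
Subtracting: 3 hours and 16 minutes = 196 minutes
524 - 196 = 328 minutes
= 5 hours and 28 minutes past 12:00 = 5:28

Final answer: 5:28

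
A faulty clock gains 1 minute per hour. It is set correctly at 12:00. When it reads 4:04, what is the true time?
For every 60 true minutes, the faulty clock advances 61 minutes, so 1 faulty-clock minute corresponds to 60/61 true minutes.
From 12:00 to 4:04 on the faulty dial is 244 minutes.
True elapsed: 244 x 60/61 = 240 minutes = 4 hours.
True time: 12:00 + 4 hours = 4:00.

Final answer: 4:00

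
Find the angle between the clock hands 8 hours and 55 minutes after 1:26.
First find the time 8 hours and 55 minutes after 1:26.
Total minutes: 1 x 60 + 26 + 8 x 60 + 55 = 621.
621 mod 720 = 621 minutes = 10:21.
Now compute the angle at 10:21:
Hour hand: 10 x 30 + 21 x 0.5 = 310.5 degrees
Minute hand: 21 x 6 = 126 degrees
Difference: |310.5 - 126| = 184.5 degrees
Smaller angle: 360 - 184.5 = 175.5 degrees

Final answer: 175.5 degrees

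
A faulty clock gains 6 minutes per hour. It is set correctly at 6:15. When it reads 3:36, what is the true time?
For every 60 true minutes, the faulty clock advances 66 minutes, so 1 faulty-clock minute corresponds to 60/66 true minutes.
From 6:15 to 3:36 on the faulty dial is 561 minutes.
True elapsed: 561 x 60/66 = 510 minutes = 8 hours and 30 minutes.
True time: 6:15 + 8 hours and 30 minutes = 2:45.

Final answer: 2:45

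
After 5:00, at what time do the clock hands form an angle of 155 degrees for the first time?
At t minutes past 5:00, the hour hand is at 30 x 5 + 0.5t degrees and the minute hand is at 6t degrees.
The smaller angle between them is 155 degrees when |30H - 5.5t| = 155 or |30H - 5.5t| = 205.
With H = 5, solve 30 x 5 - 5.5t = +/- target for each target:
  t = (30 x 5 - 155) / 5.5 = -0.91 (outside (0, 60))
  t = (30 x 5 + 155) / 5.5 = 55.45
  t = (30 x 5 - 205) / 5.5 = -10 (outside (0, 60))
  t = (30 x 5 + 205) / 5.5 = 64.55 (outside (0, 60))
Valid solutions in (0, 60): {55.45} minutes.
The first occurrence is t = 55.45 minutes.
The hands form a 155-degree angle at 55.45 minutes past 5:00.

Final answer: 55.45 minutes past 5:00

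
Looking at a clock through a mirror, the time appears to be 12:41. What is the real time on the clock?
Reflection across the vertical (12-6) axis maps a hand at angle A degrees to (360 - A) degrees, which sends a reading of T minutes past 12:00 to (720 - T) minutes past 12:00.
Mirror reads 12:41 = 41 minutes past 12:00.
Actual time: (720 - 41) mod 720 = 679 minutes = 11:19.

Final answer: 11:19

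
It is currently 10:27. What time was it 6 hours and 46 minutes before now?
Starting time: 10:27 = 627 total minutes past 12:00
Subtracting: 6 hours and 46 minutes = 406 minutes
627 - 406 = 221 minutes
= 3 hours and 41 minutes past 12:00 = 3:41

Final answer: 3:41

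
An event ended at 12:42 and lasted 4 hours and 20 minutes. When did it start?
Starting time: 12:42 = 42 total minutes past 12:00
Subtracting: 4 hours and 20 minutes = 260 minutes
42 - 260 = -218 (negative, add 12 hours = 720) = 502 minutes
= 8 hours and 22 minutes past 12:00 = 8:22

Final answer: 8:22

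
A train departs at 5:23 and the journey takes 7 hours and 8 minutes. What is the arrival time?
Starting time: 5:23
Adding 8 minutes to 23 minutes: 23 + 8 = 31 minutes
Adding 7 hours: 5 + 7 = 12
Final time: 12:31

Final answer: 12:31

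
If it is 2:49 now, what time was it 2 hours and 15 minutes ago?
Starting time: 2:49 = 169 total minutes past 12:00
Subtracting: 2 hours and 15 minutes = 135 minutes
169 - 135 = 34 minutes
= 34 minutes past 12:00 = 12:34

Final answer: 12:34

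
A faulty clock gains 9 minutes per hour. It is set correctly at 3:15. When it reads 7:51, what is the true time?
For every 60 true minutes, the faulty clock advances 69 minutes, so 1 faulty-clock minute corresponds to 60/69 true minutes.
From 3:15 to 7:51 on the faulty dial is 276 minutes.
True elapsed: 276 x 60/69 = 240 minutes = 4 hours.
True time: 3:15 + 4 hours = 7:15.

Final answer: 7:15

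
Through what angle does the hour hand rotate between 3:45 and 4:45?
The hour hand moves 0.5 degrees per minute.
Time elapsed: 4:45 - 3:45 = 60 minutes
Angular displacement: 60 x 0.5 = 30 degrees

Final answer: 30 degrees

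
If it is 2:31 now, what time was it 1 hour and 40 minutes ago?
Starting time: 2:31 = 151 total minutes past 12:00
Subtracting: 1 hour and 40 minutes = 100 minutes
151 - 100 = 51 minutes
= 51 minutes past 12:00 = 12:51

Final answer: 12:51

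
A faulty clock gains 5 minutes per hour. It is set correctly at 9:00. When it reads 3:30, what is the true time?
For every 60 true minutes, the faulty clock advances 65 minutes, so 1 faulty-clock minute corresponds to 60/65 true minutes.
From 9:00 to 3:30 on the faulty dial is 390 minutes.
True elapsed: 390 x 60/65 = 360 minutes = 6 hours.
True time: 9:00 + 6 hours = 3:00.

Final answer: 3:00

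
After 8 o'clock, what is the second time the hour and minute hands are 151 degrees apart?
At t minutes past 8:00, the hour hand is at 30 x 8 + 0.5t degrees and the minute hand is at 6t degrees.
The smaller angle between them is 151 degrees when |30H - 5.5t| = 151 or |30H - 5.5t| = 209.
With H = 8, solve 30 x 8 - 5.5t = +/- target for each target:
  t = (30 x 8 - 151) / 5.5 = 16.18
  t = (30 x 8 + 151) / 5.5 = 71.09 (outside (0, 60))
  t = (30 x 8 - 209) / 5.5 = 5.64
  t = (30 x 8 + 209) / 5.5 = 81.64 (outside (0, 60))
Valid solutions in (0, 60): {5.64, 16.18} minutes.
The second occurrence is t = 16.18 minutes.
The hands form a 151-degree angle at 16.18 minutes past 8:00.

Final answer: 16.18 minutes past 8:00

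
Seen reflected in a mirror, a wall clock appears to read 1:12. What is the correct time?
Reflection across the vertical (12-6) axis maps a hand at angle A degrees to (360 - A) degrees, which sends a reading of T minutes past 12:00 to (720 - T) minutes past 12:00.
Mirror reads 1:12 = 72 minutes past 12:00.
Actual time: (720 - 72) mod 720 = 648 minutes = 10:48.

Final answer: 10:48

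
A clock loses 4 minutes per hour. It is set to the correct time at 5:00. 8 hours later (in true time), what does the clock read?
For every 60 true minutes, the faulty clock advances 60 - 4 = 56 minutes.
True elapsed: 8 hours = 480 minutes.
Faulty clock advances: 480 x 56/60 = 448 minutes (drift: 32 minutes behind).
Shown time: 5:00 + 448 minutes = 12:28.

Final answer: 12:28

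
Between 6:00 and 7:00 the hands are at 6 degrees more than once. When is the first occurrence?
At t minutes past 6:00, the hour hand is at 30 x 6 + 0.5t degrees and the minute hand is at 6t degrees.
The smaller angle between them is 6 degrees when |30H - 5.5t| = 6 or |30H - 5.5t| = 354.
With H = 6, solve 30 x 6 - 5.5t = +/- target for each target:
  t = (30 x 6 - 6) / 5.5 = 31.64
  t = (30 x 6 + 6) / 5.5 = 33.82
  t = (30 x 6 - 354) / 5.5 = -31.64 (outside (0, 60))
  t = (30 x 6 + 354) / 5.5 = 97.09 (outside (0, 60))
Valid solutions in (0, 60): {31.64, 33.82} minutes.
The first occurrence is t = 31.64 minutes.
The hands form a 6-degree angle at 31.64 minutes past 6:00.

Final answer: 31.64 minutes past 6:00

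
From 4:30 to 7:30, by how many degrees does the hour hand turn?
The hour hand moves 0.5 degrees per minute.
Time elapsed: 7:30 - 4:30 = 180 minutes
Angular displacement: 180 x 0.5 = 90 degrees

Final answer: 90 degrees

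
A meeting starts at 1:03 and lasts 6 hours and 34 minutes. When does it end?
Starting time: 1:03
Adding 34 minutes to 3 minutes: 3 + 34 = 37 minutes
Adding 6 hours: 1 + 6 = 7
Final time: 7:37

Final answer: 7:37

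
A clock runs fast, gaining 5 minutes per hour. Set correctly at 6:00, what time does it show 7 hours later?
For every 60 true minutes, the faulty clock advances 60 + 5 = 65 minutes.
True elapsed: 7 hours = 420 minutes.
Faulty clock advances: 420 x 65/60 = 455 minutes (drift: 35 minutes ahead).
Shown time: 6:00 + 455 minutes = 1:35.

Final answer: 1:35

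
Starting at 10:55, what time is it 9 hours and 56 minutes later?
Starting time: 10:55
Adding 56 minutes to 55 minutes: 55 + 56 = 111 minutes = 1 hour and 51 minutes
Adding 9 hours: 10 + 9 + 1 (carry) = 20 - 12 = 8
Final time: 8:51

Final answer: 8:51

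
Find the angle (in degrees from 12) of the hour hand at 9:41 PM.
The hour hand moves 30 degrees per hour and 0.5 degrees per minute.
At 9:41: (9) x 30 + 41 x 0.5 = 270 + 20.5 = 290.5 degrees

Final answer: 290.5 degrees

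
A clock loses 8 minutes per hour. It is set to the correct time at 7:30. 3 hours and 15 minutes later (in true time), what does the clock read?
For every 60 true minutes, the faulty clock advances 60 - 8 = 52 minutes.
True elapsed: 3 hours and 15 minutes = 195 minutes.
Faulty clock advances: 195 x 52/60 = 169 minutes (drift: 26 minutes behind).
Shown time: 7:30 + 169 minutes = 10:19.

Final answer: 10:19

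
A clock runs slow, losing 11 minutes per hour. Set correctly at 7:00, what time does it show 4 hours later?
For every 60 true minutes, the faulty clock advances 60 - 11 = 49 minutes.
True elapsed: 4 hours = 240 minutes.
Faulty clock advances: 240 x 49/60 = 196 minutes (drift: 44 minutes behind).
Shown time: 7:00 + 196 minutes = 10:16.

Final answer: 10:16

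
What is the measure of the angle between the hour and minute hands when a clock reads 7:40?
Hour hand position: 7 x 30 + 40 x 0.5 = 230 degrees
Minute hand position: 40 x 6 = 240 degrees
Difference: |230 - 240| = 10 degrees
The angle between the hands is 10 degrees

Final answer: 10 degrees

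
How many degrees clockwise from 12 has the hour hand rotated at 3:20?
The hour hand moves 30 degrees per hour and 0.5 degrees per minute.
At 3:20: (3) x 30 + 20 x 0.5 = 90 + 10 = 100 degrees

Final answer: 100 degrees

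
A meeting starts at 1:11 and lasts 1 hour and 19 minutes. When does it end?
Starting time: 1:11
Adding 19 minutes to 11 minutes: 11 + 19 = 30 minutes
Adding 1 hour: 1 + 1 = 2
Final time: 2:30

Final answer: 2:30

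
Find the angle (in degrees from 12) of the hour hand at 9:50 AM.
The hour hand moves 30 degrees per hour and 0.5 degrees per minute.
At 9:50: (9) x 30 + 50 x 0.5 = 270 + 25 = 295 degrees

Final answer: 295 degrees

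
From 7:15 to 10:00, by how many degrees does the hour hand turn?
The hour hand moves 0.5 degrees per minute.
Time elapsed: 10:00 - 7:15 = 165 minutes
Angular displacement: 165 x 0.5 = 82.5 degrees

Final answer: 82.5 degrees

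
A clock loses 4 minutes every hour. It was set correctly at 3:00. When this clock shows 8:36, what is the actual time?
For every 60 true minutes, the faulty clock advances 56 minutes, so 1 faulty-clock minute corresponds to 60/56 true minutes.
From 3:00 to 8:36 on the faulty dial is 336 minutes.
True elapsed: 336 x 60/56 = 360 minutes = 6 hours.
True time: 3:00 + 6 hours = 9:00.

Final answer: 9:00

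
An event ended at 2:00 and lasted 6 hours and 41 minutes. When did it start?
Starting time: 2:00 = 120 total minutes past 12:00
Subtracting: 6 hours and 41 minutes = 401 minutes
120 - 401 = -281 (negative, add 12 hours = 720) = 439 minutes
= 7 hours and 19 minutes past 12:00 = 7:19

Final answer: 7:19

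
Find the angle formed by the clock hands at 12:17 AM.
Hour hand position: 0 x 30 + 17 x 0.5 = 8.5 degrees
Minute hand position: 17 x 6 = 102 degrees
Difference: |8.5 - 102| = 93.5 degrees
The angle between the hands is 93.5 degrees

Final answer: 93.5 degrees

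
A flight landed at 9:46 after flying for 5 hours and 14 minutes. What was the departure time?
Starting time: 9:46 = 586 total minutes past 12:00
Subtracting: 5 hours and 14 minutes = 314 minutes
586 - 314 = 272 minutes
= 4 hours and 32 minutes past 12:00 = 4:32

Final answer: 4:32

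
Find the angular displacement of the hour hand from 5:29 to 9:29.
The hour hand moves 0.5 degrees per minute.
Time elapsed: 9:29 - 5:29 = 240 minutes
Angular displacement: 240 x 0.5 = 120 degrees

Final answer: 120 degrees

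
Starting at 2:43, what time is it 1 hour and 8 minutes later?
Starting time: 2:43
Adding 8 minutes to 43 minutes: 43 + 8 = 51 minutes
Adding 1 hour: 2 + 1 = 3
Final time: 3:51

Final answer: 3:51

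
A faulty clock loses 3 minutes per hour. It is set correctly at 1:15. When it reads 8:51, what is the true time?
For every 60 true minutes, the faulty clock advances 57 minutes, so 1 faulty-clock minute corresponds to 60/57 true minutes.
From 1:15 to 8:51 on the faulty dial is 456 minutes.
True elapsed: 456 x 60/57 = 480 minutes = 8 hours.
True time: 1:15 + 8 hours = 9:15.

Final answer: 9:15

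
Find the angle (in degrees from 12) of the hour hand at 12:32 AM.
The hour hand moves 30 degrees per hour and 0.5 degrees per minute.
At 12:32: (0) x 30 + 32 x 0.5 = 0 + 16 = 16 degrees

Final answer: 16 degrees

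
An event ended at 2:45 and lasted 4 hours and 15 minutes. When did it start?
Starting time: 2:45 = 165 total minutes past 12:00
Subtracting: 4 hours and 15 minutes = 255 minutes
165 - 255 = -90 (negative, add 12 hours = 720) = 630 minutes
= 10 hours and 30 minutes past 12:00 = 10:30

Final answer: 10:30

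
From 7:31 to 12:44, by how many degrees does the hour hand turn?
The hour hand moves 0.5 degrees per minute.
Time elapsed: 12:44 - 7:31 = 313 minutes
Angular displacement: 313 x 0.5 = 156.5 degrees

Final answer: 156.5 degrees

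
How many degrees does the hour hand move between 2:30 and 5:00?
The hour hand moves 0.5 degrees per minute.
Time elapsed: 5:00 - 2:30 = 150 minutes
Angular displacement: 150 x 0.5 = 75 degrees

Final answer: 75 degrees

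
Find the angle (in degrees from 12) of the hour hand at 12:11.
The hour hand moves 30 degrees per hour and 0.5 degrees per minute.
At 12:11: (0) x 30 + 11 x 0.5 = 0 + 5.5 = 5.5 degrees

Final answer: 5.5 degrees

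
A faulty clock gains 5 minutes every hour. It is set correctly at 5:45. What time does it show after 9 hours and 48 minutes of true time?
For every 60 true minutes, the faulty clock advances 60 + 5 = 65 minutes.
True elapsed: 9 hours and 48 minutes = 588 minutes.
Faulty clock advances: 588 x 65/60 = 637 minutes (drift: 49 minutes ahead).
Shown time: 5:45 + 637 minutes = 4:22.

Final answer: 4:22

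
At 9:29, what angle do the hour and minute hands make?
Hour hand position: 9 x 30 + 29 x 0.5 = 284.5 degrees
Minute hand position: 29 x 6 = 174 degrees
Difference: |284.5 - 174| = 110.5 degrees
The angle between the hands is 110.5 degrees

Final answer: 110.5 degrees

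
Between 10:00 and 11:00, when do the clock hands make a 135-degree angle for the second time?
At t minutes past 10:00, the hour hand is at 30 x 10 + 0.5t degrees and the minute hand is at 6t degrees.
The smaller angle between them is 135 degrees when |30H - 5.5t| = 135 or |30H - 5.5t| = 225.
With H = 10, solve 30 x 10 - 5.5t = +/- target for each target:
  t = (30 x 10 - 135) / 5.5 = 30
  t = (30 x 10 + 135) / 5.5 = 79.09 (outside (0, 60))
  t = (30 x 10 - 225) / 5.5 = 13.64
  t = (30 x 10 + 225) / 5.5 = 95.45 (outside (0, 60))
Valid solutions in (0, 60): {13.64, 30} minutes.
The second occurrence is t = 30 minutes.
The hands form a 135-degree angle at 30 minutes past 10:00.

Final answer: 30 minutes past 10:00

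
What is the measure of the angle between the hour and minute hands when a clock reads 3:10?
Hour hand position: 3 x 30 + 10 x 0.5 = 95 degrees
Minute hand position: 10 x 6 = 60 degrees
Difference: |95 - 60| = 35 degrees
The angle between the hands is 35 degrees

Final answer: 35 degrees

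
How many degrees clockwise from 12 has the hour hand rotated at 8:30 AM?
The hour hand moves 30 degrees per hour and 0.5 degrees per minute.
At 8:30: (8) x 30 + 30 x 0.5 = 240 + 15 = 255 degrees

Final answer: 255 degrees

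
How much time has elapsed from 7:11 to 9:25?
From 7:11 to 9:25:
(9 x 60 + 25) - (7 x 60 + 11) = 565 - 431 = 134 minutes
= 2 hours and 14 minutes

Final answer: 2 hours and 14 minutes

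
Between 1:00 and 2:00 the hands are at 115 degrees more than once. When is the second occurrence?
At t minutes past 1:00, the hour hand is at 30 x 1 + 0.5t degrees and the minute hand is at 6t degrees.
The smaller angle between them is 115 degrees when |30H - 5.5t| = 115 or |30H - 5.5t| = 245.
With H = 1, solve 30 x 1 - 5.5t = +/- target for each target:
  t = (30 x 1 - 115) / 5.5 = -15.45 (outside (0, 60))
  t = (30 x 1 + 115) / 5.5 = 26.36
  t = (30 x 1 - 245) / 5.5 = -39.09 (outside (0, 60))
  t = (30 x 1 + 245) / 5.5 = 50
Valid solutions in (0, 60): {26.36, 50} minutes.
The second occurrence is t = 50 minutes.
The hands form a 115-degree angle at 50 minutes past 1:00.

Final answer: 50 minutes past 1:00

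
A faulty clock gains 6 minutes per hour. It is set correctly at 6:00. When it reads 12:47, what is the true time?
For every 60 true minutes, the faulty clock advances 66 minutes, so 1 faulty-clock minute corresponds to 60/66 true minutes.
From 6:00 to 12:47 on the faulty dial is 407 minutes.
True elapsed: 407 x 60/66 = 370 minutes = 6 hours and 10 minutes.
True time: 6:00 + 6 hours and 10 minutes = 12:10.

Final answer: 12:10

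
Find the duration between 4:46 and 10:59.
From 4:46 to 10:59:
(10 x 60 + 59) - (4 x 60 + 46) = 659 - 286 = 373 minutes
= 6 hours and 13 minutes

Final answer: 6 hours and 13 minutes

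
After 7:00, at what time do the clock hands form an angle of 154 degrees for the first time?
At t minutes past 7:00, the hour hand is at 30 x 7 + 0.5t degrees and the minute hand is at 6t degrees.
The smaller angle between them is 154 degrees when |30H - 5.5t| = 154 or |30H - 5.5t| = 206.
With H = 7, solve 30 x 7 - 5.5t = +/- target for each target:
  t = (30 x 7 - 154) / 5.5 = 10.18
  t = (30 x 7 + 154) / 5.5 = 66.18 (outside (0, 60))
  t = (30 x 7 - 206) / 5.5 = 0.73
  t = (30 x 7 + 206) / 5.5 = 75.64 (outside (0, 60))
Valid solutions in (0, 60): {0.73, 10.18} minutes.
The first occurrence is t = 0.73 minutes.
The hands form a 154-degree angle at 0.73 minutes past 7:00.

Final answer: 0.73 minutes past 7:00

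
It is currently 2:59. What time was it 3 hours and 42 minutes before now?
Starting time: 2:59 = 179 total minutes past 12:00
Subtracting: 3 hours and 42 minutes = 222 minutes
179 - 222 = -43 (negative, add 12 hours = 720) = 677 minutes
= 11 hours and 17 minutes past 12:00 = 11:17

Final answer: 11:17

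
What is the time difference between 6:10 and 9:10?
From 6:10 to 9:10:
(9 x 60 + 10) - (6 x 60 + 10) = 550 - 370 = 180 minutes
= 3 hours

Final answer: 3 hours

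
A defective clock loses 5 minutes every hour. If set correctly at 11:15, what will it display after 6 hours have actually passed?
For every 60 true minutes, the faulty clock advances 60 - 5 = 55 minutes.
True elapsed: 6 hours = 360 minutes.
Faulty clock advances: 360 x 55/60 = 330 minutes (drift: 30 minutes behind).
Shown time: 11:15 + 330 minutes = 4:45.

Final answer: 4:45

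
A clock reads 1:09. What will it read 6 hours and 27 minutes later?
Starting time: 1:09
Adding 27 minutes to 9 minutes: 9 + 27 = 36 minutes
Adding 6 hours: 1 + 6 = 7
Final time: 7:36

Final answer: 7:36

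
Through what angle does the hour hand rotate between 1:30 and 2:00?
The hour hand moves 0.5 degrees per minute.
Time elapsed: 2:00 - 1:30 = 30 minutes
Angular displacement: 30 x 0.5 = 15 degrees

Final answer: 15 degrees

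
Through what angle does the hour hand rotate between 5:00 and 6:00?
The hour hand moves 0.5 degrees per minute.
Time elapsed: 6:00 - 5:00 = 60 minutes
Angular displacement: 60 x 0.5 = 30 degrees

Final answer: 30 degrees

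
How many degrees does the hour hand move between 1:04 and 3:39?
The hour hand moves 0.5 degrees per minute.
Time elapsed: 3:39 - 1:04 = 155 minutes
Angular displacement: 155 x 0.5 = 77.5 degrees

Final answer: 77.5 degrees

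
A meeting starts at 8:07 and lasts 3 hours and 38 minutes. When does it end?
Starting time: 8:07
Adding 38 minutes to 7 minutes: 7 + 38 = 45 minutes
Adding 3 hours: 8 + 3 = 11
Final time: 11:45

Final answer: 11:45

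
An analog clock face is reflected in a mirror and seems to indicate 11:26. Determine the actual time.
Reflection across the vertical (12-6) axis maps a hand at angle A degrees to (360 - A) degrees, which sends a reading of T minutes past 12:00 to (720 - T) minutes past 12:00.
Mirror reads 11:26 = 686 minutes past 12:00.
Actual time: (720 - 686) mod 720 = 34 minutes = 12:34.

Final answer: 12:34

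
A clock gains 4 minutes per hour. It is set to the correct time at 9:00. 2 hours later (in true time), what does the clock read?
For every 60 true minutes, the faulty clock advances 60 + 4 = 64 minutes.
True elapsed: 2 hours = 120 minutes.
Faulty clock advances: 120 x 64/60 = 128 minutes (drift: 8 minutes ahead).
Shown time: 9:00 + 128 minutes = 11:08.

Final answer: 11:08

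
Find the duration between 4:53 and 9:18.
From 4:53 to 9:18:
(9 x 60 + 18) - (4 x 60 + 53) = 558 - 293 = 265 minutes
= 4 hours and 25 minutes

Final answer: 4 hours and 25 minutes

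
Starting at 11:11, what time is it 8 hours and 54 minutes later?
Starting time: 11:11
Adding 54 minutes to 11 minutes: 11 + 54 = 65 minutes = 1 hour and 5 minutes
Adding 8 hours: 11 + 8 + 1 (carry) = 20 - 12 = 8
Final time: 8:05

Final answer: 8:05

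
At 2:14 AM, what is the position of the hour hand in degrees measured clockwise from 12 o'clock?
The hour hand moves 30 degrees per hour and 0.5 degrees per minute.
At 2:14: (2) x 30 + 14 x 0.5 = 60 + 7 = 67 degrees

Final answer: 67 degrees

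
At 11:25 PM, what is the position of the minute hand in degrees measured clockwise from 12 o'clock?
The minute hand moves 6 degrees per minute.
At 11:25: 25 x 6 = 150 degrees

Final answer: 150 degrees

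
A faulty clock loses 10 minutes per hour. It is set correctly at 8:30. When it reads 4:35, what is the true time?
For every 60 true minutes, the faulty clock advances 50 minutes, so 1 faulty-clock minute corresponds to 60/50 true minutes.
From 8:30 to 4:35 on the faulty dial is 485 minutes.
True elapsed: 485 x 60/50 = 582 minutes = 9 hours and 42 minutes.
True time: 8:30 + 9 hours and 42 minutes = 6:12.

Final answer: 6:12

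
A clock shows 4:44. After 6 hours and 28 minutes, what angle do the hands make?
First find the time 6 hours and 28 minutes after 4:44.
Total minutes: 4 x 60 + 44 + 6 x 60 + 28 = 672.
672 mod 720 = 672 minutes = 11:12.
Now compute the angle at 11:12:
Hour hand: 11 x 30 + 12 x 0.5 = 336 degrees
Minute hand: 12 x 6 = 72 degrees
Difference: |336 - 72| = 264 degrees
Smaller angle: 360 - 264 = 96 degrees

Final answer: 96 degrees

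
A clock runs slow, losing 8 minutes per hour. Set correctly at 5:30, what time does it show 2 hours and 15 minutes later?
For every 60 true minutes, the faulty clock advances 60 - 8 = 52 minutes.
True elapsed: 2 hours and 15 minutes = 135 minutes.
Faulty clock advances: 135 x 52/60 = 117 minutes (drift: 18 minutes behind).
Shown time: 5:30 + 117 minutes = 7:27.

Final answer: 7:27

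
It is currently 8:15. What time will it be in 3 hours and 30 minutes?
Starting time: 8:15
Adding 30 minutes to 15 minutes: 15 + 30 = 45 minutes
Adding 3 hours: 8 + 3 = 11
Final time: 11:45

Final answer: 11:45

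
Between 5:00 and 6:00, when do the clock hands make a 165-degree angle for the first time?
At t minutes past 5:00, the hour hand is at 30 x 5 + 0.5t degrees and the minute hand is at 6t degrees.
The smaller angle between them is 165 degrees when |30H - 5.5t| = 165 or |30H - 5.5t| = 195.
With H = 5, solve 30 x 5 - 5.5t = +/- target for each target:
  t = (30 x 5 - 165) / 5.5 = -2.73 (outside (0, 60))
  t = (30 x 5 + 165) / 5.5 = 57.27
  t = (30 x 5 - 195) / 5.5 = -8.18 (outside (0, 60))
  t = (30 x 5 + 195) / 5.5 = 62.73 (outside (0, 60))
Valid solutions in (0, 60): {57.27} minutes.
The first occurrence is t = 57.27 minutes.
The hands form a 165-degree angle at 57.27 minutes past 5:00.

Final answer: 57.27 minutes past 5:00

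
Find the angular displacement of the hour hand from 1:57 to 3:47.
The hour hand moves 0.5 degrees per minute.
Time elapsed: 3:47 - 1:57 = 110 minutes
Angular displacement: 110 x 0.5 = 55 degrees

Final answer: 55 degrees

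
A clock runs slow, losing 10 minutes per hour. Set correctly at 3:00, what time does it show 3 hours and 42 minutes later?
For every 60 true minutes, the faulty clock advances 60 - 10 = 50 minutes.
True elapsed: 3 hours and 42 minutes = 222 minutes.
Faulty clock advances: 222 x 50/60 = 185 minutes (drift: 37 minutes behind).
Shown time: 3:00 + 185 minutes = 6:05.

Final answer: 6:05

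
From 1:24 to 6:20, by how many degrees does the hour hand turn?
The hour hand moves 0.5 degrees per minute.
Time elapsed: 6:20 - 1:24 = 296 minutes
Angular displacement: 296 x 0.5 = 148 degrees

Final answer: 148 degrees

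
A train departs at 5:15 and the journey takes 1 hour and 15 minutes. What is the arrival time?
Starting time: 5:15
Adding 15 minutes to 15 minutes: 15 + 15 = 30 minutes
Adding 1 hour: 5 + 1 = 6
Final time: 6:30

Final answer: 6:30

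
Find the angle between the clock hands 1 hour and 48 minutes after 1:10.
First find the time 1 hour and 48 minutes after 1:10.
Total minutes: 1 x 60 + 10 + 1 x 60 + 48 = 178.
178 mod 720 = 178 minutes = 2:58.
Now compute the angle at 2:58:
Hour hand: 2 x 30 + 58 x 0.5 = 89 degrees
Minute hand: 58 x 6 = 348 degrees
Difference: |89 - 348| = 259 degrees
Smaller angle: 360 - 259 = 101 degrees

Final answer: 101 degrees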